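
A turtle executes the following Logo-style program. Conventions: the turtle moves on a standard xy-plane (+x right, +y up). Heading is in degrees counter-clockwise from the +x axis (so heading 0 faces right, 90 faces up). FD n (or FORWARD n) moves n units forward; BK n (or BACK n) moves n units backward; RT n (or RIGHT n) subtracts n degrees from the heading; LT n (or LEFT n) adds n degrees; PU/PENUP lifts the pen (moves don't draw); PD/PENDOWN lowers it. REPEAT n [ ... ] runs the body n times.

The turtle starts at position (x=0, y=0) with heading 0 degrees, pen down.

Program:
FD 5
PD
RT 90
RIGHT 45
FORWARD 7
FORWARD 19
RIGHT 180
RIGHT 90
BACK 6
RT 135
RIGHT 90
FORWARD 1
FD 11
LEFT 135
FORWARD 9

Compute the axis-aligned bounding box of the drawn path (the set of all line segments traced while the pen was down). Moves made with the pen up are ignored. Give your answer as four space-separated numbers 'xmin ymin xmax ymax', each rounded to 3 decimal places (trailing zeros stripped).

Answer: -23.991 -18.385 5 0

Derivation:
Executing turtle program step by step:
Start: pos=(0,0), heading=0, pen down
FD 5: (0,0) -> (5,0) [heading=0, draw]
PD: pen down
RT 90: heading 0 -> 270
RT 45: heading 270 -> 225
FD 7: (5,0) -> (0.05,-4.95) [heading=225, draw]
FD 19: (0.05,-4.95) -> (-13.385,-18.385) [heading=225, draw]
RT 180: heading 225 -> 45
RT 90: heading 45 -> 315
BK 6: (-13.385,-18.385) -> (-17.627,-14.142) [heading=315, draw]
RT 135: heading 315 -> 180
RT 90: heading 180 -> 90
FD 1: (-17.627,-14.142) -> (-17.627,-13.142) [heading=90, draw]
FD 11: (-17.627,-13.142) -> (-17.627,-2.142) [heading=90, draw]
LT 135: heading 90 -> 225
FD 9: (-17.627,-2.142) -> (-23.991,-8.506) [heading=225, draw]
Final: pos=(-23.991,-8.506), heading=225, 7 segment(s) drawn

Segment endpoints: x in {-23.991, -17.627, -17.627, -13.385, 0, 0.05, 5}, y in {-18.385, -14.142, -13.142, -8.506, -4.95, -2.142, 0}
xmin=-23.991, ymin=-18.385, xmax=5, ymax=0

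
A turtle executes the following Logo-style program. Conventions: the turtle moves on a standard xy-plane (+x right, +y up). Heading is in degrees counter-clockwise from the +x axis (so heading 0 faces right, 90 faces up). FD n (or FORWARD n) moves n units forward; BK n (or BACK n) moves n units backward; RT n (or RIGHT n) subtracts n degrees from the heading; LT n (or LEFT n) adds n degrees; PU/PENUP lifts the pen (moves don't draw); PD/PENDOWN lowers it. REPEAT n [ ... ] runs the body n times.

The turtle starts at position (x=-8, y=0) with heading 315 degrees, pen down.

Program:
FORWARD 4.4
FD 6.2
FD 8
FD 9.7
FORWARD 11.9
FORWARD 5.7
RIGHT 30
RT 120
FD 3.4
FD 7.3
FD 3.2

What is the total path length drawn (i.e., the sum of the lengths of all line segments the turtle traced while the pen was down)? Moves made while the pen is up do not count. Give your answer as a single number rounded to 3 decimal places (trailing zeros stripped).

Executing turtle program step by step:
Start: pos=(-8,0), heading=315, pen down
FD 4.4: (-8,0) -> (-4.889,-3.111) [heading=315, draw]
FD 6.2: (-4.889,-3.111) -> (-0.505,-7.495) [heading=315, draw]
FD 8: (-0.505,-7.495) -> (5.152,-13.152) [heading=315, draw]
FD 9.7: (5.152,-13.152) -> (12.011,-20.011) [heading=315, draw]
FD 11.9: (12.011,-20.011) -> (20.426,-28.426) [heading=315, draw]
FD 5.7: (20.426,-28.426) -> (24.456,-32.456) [heading=315, draw]
RT 30: heading 315 -> 285
RT 120: heading 285 -> 165
FD 3.4: (24.456,-32.456) -> (21.172,-31.576) [heading=165, draw]
FD 7.3: (21.172,-31.576) -> (14.121,-29.687) [heading=165, draw]
FD 3.2: (14.121,-29.687) -> (11.03,-28.859) [heading=165, draw]
Final: pos=(11.03,-28.859), heading=165, 9 segment(s) drawn

Segment lengths:
  seg 1: (-8,0) -> (-4.889,-3.111), length = 4.4
  seg 2: (-4.889,-3.111) -> (-0.505,-7.495), length = 6.2
  seg 3: (-0.505,-7.495) -> (5.152,-13.152), length = 8
  seg 4: (5.152,-13.152) -> (12.011,-20.011), length = 9.7
  seg 5: (12.011,-20.011) -> (20.426,-28.426), length = 11.9
  seg 6: (20.426,-28.426) -> (24.456,-32.456), length = 5.7
  seg 7: (24.456,-32.456) -> (21.172,-31.576), length = 3.4
  seg 8: (21.172,-31.576) -> (14.121,-29.687), length = 7.3
  seg 9: (14.121,-29.687) -> (11.03,-28.859), length = 3.2
Total = 59.8

Answer: 59.8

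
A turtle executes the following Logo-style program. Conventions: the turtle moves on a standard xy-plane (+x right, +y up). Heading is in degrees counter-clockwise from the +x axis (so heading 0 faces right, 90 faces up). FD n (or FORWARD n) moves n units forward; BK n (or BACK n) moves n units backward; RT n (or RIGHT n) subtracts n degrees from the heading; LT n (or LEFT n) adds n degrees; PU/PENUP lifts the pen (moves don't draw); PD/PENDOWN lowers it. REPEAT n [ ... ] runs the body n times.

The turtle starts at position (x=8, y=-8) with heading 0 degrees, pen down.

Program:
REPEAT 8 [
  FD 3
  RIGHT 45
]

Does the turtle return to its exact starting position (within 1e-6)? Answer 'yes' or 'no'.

Answer: yes

Derivation:
Executing turtle program step by step:
Start: pos=(8,-8), heading=0, pen down
REPEAT 8 [
  -- iteration 1/8 --
  FD 3: (8,-8) -> (11,-8) [heading=0, draw]
  RT 45: heading 0 -> 315
  -- iteration 2/8 --
  FD 3: (11,-8) -> (13.121,-10.121) [heading=315, draw]
  RT 45: heading 315 -> 270
  -- iteration 3/8 --
  FD 3: (13.121,-10.121) -> (13.121,-13.121) [heading=270, draw]
  RT 45: heading 270 -> 225
  -- iteration 4/8 --
  FD 3: (13.121,-13.121) -> (11,-15.243) [heading=225, draw]
  RT 45: heading 225 -> 180
  -- iteration 5/8 --
  FD 3: (11,-15.243) -> (8,-15.243) [heading=180, draw]
  RT 45: heading 180 -> 135
  -- iteration 6/8 --
  FD 3: (8,-15.243) -> (5.879,-13.121) [heading=135, draw]
  RT 45: heading 135 -> 90
  -- iteration 7/8 --
  FD 3: (5.879,-13.121) -> (5.879,-10.121) [heading=90, draw]
  RT 45: heading 90 -> 45
  -- iteration 8/8 --
  FD 3: (5.879,-10.121) -> (8,-8) [heading=45, draw]
  RT 45: heading 45 -> 0
]
Final: pos=(8,-8), heading=0, 8 segment(s) drawn

Start position: (8, -8)
Final position: (8, -8)
Distance = 0; < 1e-6 -> CLOSED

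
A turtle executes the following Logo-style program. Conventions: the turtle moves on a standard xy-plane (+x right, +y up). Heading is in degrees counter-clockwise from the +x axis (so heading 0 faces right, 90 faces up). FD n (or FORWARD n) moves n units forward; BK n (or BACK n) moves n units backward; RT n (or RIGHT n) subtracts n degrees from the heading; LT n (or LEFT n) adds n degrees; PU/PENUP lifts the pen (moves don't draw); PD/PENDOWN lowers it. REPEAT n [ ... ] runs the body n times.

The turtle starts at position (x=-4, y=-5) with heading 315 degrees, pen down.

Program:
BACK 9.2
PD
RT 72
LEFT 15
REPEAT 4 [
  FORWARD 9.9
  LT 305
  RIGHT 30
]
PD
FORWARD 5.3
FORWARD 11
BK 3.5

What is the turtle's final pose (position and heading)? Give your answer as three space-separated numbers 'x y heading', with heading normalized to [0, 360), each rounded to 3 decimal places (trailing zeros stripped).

Executing turtle program step by step:
Start: pos=(-4,-5), heading=315, pen down
BK 9.2: (-4,-5) -> (-10.505,1.505) [heading=315, draw]
PD: pen down
RT 72: heading 315 -> 243
LT 15: heading 243 -> 258
REPEAT 4 [
  -- iteration 1/4 --
  FD 9.9: (-10.505,1.505) -> (-12.564,-8.178) [heading=258, draw]
  LT 305: heading 258 -> 203
  RT 30: heading 203 -> 173
  -- iteration 2/4 --
  FD 9.9: (-12.564,-8.178) -> (-22.39,-6.972) [heading=173, draw]
  LT 305: heading 173 -> 118
  RT 30: heading 118 -> 88
  -- iteration 3/4 --
  FD 9.9: (-22.39,-6.972) -> (-22.044,2.922) [heading=88, draw]
  LT 305: heading 88 -> 33
  RT 30: heading 33 -> 3
  -- iteration 4/4 --
  FD 9.9: (-22.044,2.922) -> (-12.158,3.44) [heading=3, draw]
  LT 305: heading 3 -> 308
  RT 30: heading 308 -> 278
]
PD: pen down
FD 5.3: (-12.158,3.44) -> (-11.42,-1.808) [heading=278, draw]
FD 11: (-11.42,-1.808) -> (-9.889,-12.701) [heading=278, draw]
BK 3.5: (-9.889,-12.701) -> (-10.377,-9.235) [heading=278, draw]
Final: pos=(-10.377,-9.235), heading=278, 8 segment(s) drawn

Answer: -10.377 -9.235 278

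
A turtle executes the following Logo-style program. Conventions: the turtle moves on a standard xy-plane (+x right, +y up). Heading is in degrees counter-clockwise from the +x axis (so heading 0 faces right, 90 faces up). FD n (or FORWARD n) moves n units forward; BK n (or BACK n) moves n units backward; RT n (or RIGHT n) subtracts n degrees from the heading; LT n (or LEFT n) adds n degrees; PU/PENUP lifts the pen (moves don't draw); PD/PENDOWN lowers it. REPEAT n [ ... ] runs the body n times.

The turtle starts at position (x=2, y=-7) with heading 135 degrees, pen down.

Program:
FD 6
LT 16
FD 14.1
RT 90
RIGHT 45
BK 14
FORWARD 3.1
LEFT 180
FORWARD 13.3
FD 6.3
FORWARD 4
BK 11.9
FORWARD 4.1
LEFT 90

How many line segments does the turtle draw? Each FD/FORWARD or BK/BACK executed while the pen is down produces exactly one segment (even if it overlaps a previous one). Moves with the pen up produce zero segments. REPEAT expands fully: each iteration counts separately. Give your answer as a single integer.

Answer: 9

Derivation:
Executing turtle program step by step:
Start: pos=(2,-7), heading=135, pen down
FD 6: (2,-7) -> (-2.243,-2.757) [heading=135, draw]
LT 16: heading 135 -> 151
FD 14.1: (-2.243,-2.757) -> (-14.575,4.078) [heading=151, draw]
RT 90: heading 151 -> 61
RT 45: heading 61 -> 16
BK 14: (-14.575,4.078) -> (-28.032,0.22) [heading=16, draw]
FD 3.1: (-28.032,0.22) -> (-25.053,1.074) [heading=16, draw]
LT 180: heading 16 -> 196
FD 13.3: (-25.053,1.074) -> (-37.837,-2.592) [heading=196, draw]
FD 6.3: (-37.837,-2.592) -> (-43.893,-4.328) [heading=196, draw]
FD 4: (-43.893,-4.328) -> (-47.738,-5.431) [heading=196, draw]
BK 11.9: (-47.738,-5.431) -> (-36.299,-2.151) [heading=196, draw]
FD 4.1: (-36.299,-2.151) -> (-40.24,-3.281) [heading=196, draw]
LT 90: heading 196 -> 286
Final: pos=(-40.24,-3.281), heading=286, 9 segment(s) drawn
Segments drawn: 9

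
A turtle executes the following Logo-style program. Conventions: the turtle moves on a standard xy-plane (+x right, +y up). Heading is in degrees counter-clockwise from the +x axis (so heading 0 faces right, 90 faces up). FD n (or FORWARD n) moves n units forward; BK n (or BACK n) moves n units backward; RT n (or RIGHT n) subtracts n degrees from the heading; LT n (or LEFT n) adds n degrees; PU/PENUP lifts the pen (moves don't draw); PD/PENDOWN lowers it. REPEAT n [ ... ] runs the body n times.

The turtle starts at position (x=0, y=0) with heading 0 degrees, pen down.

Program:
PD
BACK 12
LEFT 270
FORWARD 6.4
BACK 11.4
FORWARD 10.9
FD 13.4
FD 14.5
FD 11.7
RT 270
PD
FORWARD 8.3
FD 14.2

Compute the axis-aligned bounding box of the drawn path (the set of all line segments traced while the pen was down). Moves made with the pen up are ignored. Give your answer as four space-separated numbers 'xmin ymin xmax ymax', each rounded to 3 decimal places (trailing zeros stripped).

Answer: -12 -45.5 10.5 5

Derivation:
Executing turtle program step by step:
Start: pos=(0,0), heading=0, pen down
PD: pen down
BK 12: (0,0) -> (-12,0) [heading=0, draw]
LT 270: heading 0 -> 270
FD 6.4: (-12,0) -> (-12,-6.4) [heading=270, draw]
BK 11.4: (-12,-6.4) -> (-12,5) [heading=270, draw]
FD 10.9: (-12,5) -> (-12,-5.9) [heading=270, draw]
FD 13.4: (-12,-5.9) -> (-12,-19.3) [heading=270, draw]
FD 14.5: (-12,-19.3) -> (-12,-33.8) [heading=270, draw]
FD 11.7: (-12,-33.8) -> (-12,-45.5) [heading=270, draw]
RT 270: heading 270 -> 0
PD: pen down
FD 8.3: (-12,-45.5) -> (-3.7,-45.5) [heading=0, draw]
FD 14.2: (-3.7,-45.5) -> (10.5,-45.5) [heading=0, draw]
Final: pos=(10.5,-45.5), heading=0, 9 segment(s) drawn

Segment endpoints: x in {-12, -12, -12, -12, -12, -3.7, 0, 10.5}, y in {-45.5, -33.8, -19.3, -6.4, -5.9, 0, 5}
xmin=-12, ymin=-45.5, xmax=10.5, ymax=5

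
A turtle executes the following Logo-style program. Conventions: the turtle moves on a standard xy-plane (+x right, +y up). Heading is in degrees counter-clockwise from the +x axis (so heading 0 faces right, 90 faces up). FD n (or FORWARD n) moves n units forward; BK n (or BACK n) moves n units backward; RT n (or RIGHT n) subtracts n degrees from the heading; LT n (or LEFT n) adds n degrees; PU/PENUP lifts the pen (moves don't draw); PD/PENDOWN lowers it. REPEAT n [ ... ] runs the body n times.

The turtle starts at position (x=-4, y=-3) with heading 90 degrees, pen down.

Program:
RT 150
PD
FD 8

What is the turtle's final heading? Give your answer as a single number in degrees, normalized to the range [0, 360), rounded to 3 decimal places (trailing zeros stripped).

Executing turtle program step by step:
Start: pos=(-4,-3), heading=90, pen down
RT 150: heading 90 -> 300
PD: pen down
FD 8: (-4,-3) -> (0,-9.928) [heading=300, draw]
Final: pos=(0,-9.928), heading=300, 1 segment(s) drawn

Answer: 300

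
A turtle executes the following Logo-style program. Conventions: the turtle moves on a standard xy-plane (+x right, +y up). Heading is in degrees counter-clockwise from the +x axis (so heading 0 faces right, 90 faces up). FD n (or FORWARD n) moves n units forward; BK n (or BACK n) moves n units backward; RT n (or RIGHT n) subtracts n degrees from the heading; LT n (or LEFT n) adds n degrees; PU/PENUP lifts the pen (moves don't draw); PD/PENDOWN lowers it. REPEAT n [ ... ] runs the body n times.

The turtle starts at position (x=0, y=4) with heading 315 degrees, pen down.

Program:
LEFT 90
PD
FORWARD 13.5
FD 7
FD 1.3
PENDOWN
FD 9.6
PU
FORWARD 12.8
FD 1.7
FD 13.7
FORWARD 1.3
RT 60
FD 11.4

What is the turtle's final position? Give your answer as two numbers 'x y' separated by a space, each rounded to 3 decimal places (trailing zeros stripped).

Answer: 54.074 44.112

Derivation:
Executing turtle program step by step:
Start: pos=(0,4), heading=315, pen down
LT 90: heading 315 -> 45
PD: pen down
FD 13.5: (0,4) -> (9.546,13.546) [heading=45, draw]
FD 7: (9.546,13.546) -> (14.496,18.496) [heading=45, draw]
FD 1.3: (14.496,18.496) -> (15.415,19.415) [heading=45, draw]
PD: pen down
FD 9.6: (15.415,19.415) -> (22.203,26.203) [heading=45, draw]
PU: pen up
FD 12.8: (22.203,26.203) -> (31.254,35.254) [heading=45, move]
FD 1.7: (31.254,35.254) -> (32.456,36.456) [heading=45, move]
FD 13.7: (32.456,36.456) -> (42.144,46.144) [heading=45, move]
FD 1.3: (42.144,46.144) -> (43.063,47.063) [heading=45, move]
RT 60: heading 45 -> 345
FD 11.4: (43.063,47.063) -> (54.074,44.112) [heading=345, move]
Final: pos=(54.074,44.112), heading=345, 4 segment(s) drawn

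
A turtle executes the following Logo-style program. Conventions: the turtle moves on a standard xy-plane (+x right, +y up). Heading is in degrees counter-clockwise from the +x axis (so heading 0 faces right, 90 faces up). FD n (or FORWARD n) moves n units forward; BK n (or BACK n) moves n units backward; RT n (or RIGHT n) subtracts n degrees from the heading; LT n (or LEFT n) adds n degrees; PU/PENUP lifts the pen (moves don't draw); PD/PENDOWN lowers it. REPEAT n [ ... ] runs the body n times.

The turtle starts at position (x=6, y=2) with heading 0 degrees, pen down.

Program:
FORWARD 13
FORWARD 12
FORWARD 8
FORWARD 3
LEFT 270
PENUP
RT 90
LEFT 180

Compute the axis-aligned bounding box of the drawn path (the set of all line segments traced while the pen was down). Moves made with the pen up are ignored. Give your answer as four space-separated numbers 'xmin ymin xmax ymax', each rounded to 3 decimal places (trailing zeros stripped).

Answer: 6 2 42 2

Derivation:
Executing turtle program step by step:
Start: pos=(6,2), heading=0, pen down
FD 13: (6,2) -> (19,2) [heading=0, draw]
FD 12: (19,2) -> (31,2) [heading=0, draw]
FD 8: (31,2) -> (39,2) [heading=0, draw]
FD 3: (39,2) -> (42,2) [heading=0, draw]
LT 270: heading 0 -> 270
PU: pen up
RT 90: heading 270 -> 180
LT 180: heading 180 -> 0
Final: pos=(42,2), heading=0, 4 segment(s) drawn

Segment endpoints: x in {6, 19, 31, 39, 42}, y in {2}
xmin=6, ymin=2, xmax=42, ymax=2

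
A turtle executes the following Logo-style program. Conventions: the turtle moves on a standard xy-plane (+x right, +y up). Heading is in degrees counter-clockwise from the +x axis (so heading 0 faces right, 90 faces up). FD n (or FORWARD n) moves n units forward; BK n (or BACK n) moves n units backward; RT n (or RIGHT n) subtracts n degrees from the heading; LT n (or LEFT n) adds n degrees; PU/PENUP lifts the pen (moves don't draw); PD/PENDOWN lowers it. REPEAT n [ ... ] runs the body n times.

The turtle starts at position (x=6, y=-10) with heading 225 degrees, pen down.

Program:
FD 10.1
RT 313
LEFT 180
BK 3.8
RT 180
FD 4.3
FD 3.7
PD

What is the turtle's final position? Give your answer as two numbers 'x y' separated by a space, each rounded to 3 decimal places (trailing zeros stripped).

Answer: -0.73 -28.935

Derivation:
Executing turtle program step by step:
Start: pos=(6,-10), heading=225, pen down
FD 10.1: (6,-10) -> (-1.142,-17.142) [heading=225, draw]
RT 313: heading 225 -> 272
LT 180: heading 272 -> 92
BK 3.8: (-1.142,-17.142) -> (-1.009,-20.939) [heading=92, draw]
RT 180: heading 92 -> 272
FD 4.3: (-1.009,-20.939) -> (-0.859,-25.237) [heading=272, draw]
FD 3.7: (-0.859,-25.237) -> (-0.73,-28.935) [heading=272, draw]
PD: pen down
Final: pos=(-0.73,-28.935), heading=272, 4 segment(s) drawn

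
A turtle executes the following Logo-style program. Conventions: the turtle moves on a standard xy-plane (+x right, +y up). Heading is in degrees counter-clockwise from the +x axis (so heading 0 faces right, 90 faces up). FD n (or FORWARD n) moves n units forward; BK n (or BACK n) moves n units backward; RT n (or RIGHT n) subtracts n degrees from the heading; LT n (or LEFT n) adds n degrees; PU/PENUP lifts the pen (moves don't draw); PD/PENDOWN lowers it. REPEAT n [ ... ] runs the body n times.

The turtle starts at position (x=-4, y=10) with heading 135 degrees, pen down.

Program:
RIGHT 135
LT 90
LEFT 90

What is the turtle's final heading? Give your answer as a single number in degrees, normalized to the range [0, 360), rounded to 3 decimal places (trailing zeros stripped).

Answer: 180

Derivation:
Executing turtle program step by step:
Start: pos=(-4,10), heading=135, pen down
RT 135: heading 135 -> 0
LT 90: heading 0 -> 90
LT 90: heading 90 -> 180
Final: pos=(-4,10), heading=180, 0 segment(s) drawn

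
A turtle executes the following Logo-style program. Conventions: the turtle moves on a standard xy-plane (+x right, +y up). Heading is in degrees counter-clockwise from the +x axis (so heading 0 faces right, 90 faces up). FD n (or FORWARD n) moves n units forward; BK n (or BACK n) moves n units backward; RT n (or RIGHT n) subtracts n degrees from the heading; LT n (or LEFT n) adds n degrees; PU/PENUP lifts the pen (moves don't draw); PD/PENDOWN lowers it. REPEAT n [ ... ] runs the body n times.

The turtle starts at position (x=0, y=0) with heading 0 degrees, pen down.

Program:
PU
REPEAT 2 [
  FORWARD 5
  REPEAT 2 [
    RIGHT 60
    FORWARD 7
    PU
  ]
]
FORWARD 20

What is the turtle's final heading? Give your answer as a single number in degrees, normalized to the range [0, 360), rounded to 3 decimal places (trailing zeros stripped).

Answer: 120

Derivation:
Executing turtle program step by step:
Start: pos=(0,0), heading=0, pen down
PU: pen up
REPEAT 2 [
  -- iteration 1/2 --
  FD 5: (0,0) -> (5,0) [heading=0, move]
  REPEAT 2 [
    -- iteration 1/2 --
    RT 60: heading 0 -> 300
    FD 7: (5,0) -> (8.5,-6.062) [heading=300, move]
    PU: pen up
    -- iteration 2/2 --
    RT 60: heading 300 -> 240
    FD 7: (8.5,-6.062) -> (5,-12.124) [heading=240, move]
    PU: pen up
  ]
  -- iteration 2/2 --
  FD 5: (5,-12.124) -> (2.5,-16.454) [heading=240, move]
  REPEAT 2 [
    -- iteration 1/2 --
    RT 60: heading 240 -> 180
    FD 7: (2.5,-16.454) -> (-4.5,-16.454) [heading=180, move]
    PU: pen up
    -- iteration 2/2 --
    RT 60: heading 180 -> 120
    FD 7: (-4.5,-16.454) -> (-8,-10.392) [heading=120, move]
    PU: pen up
  ]
]
FD 20: (-8,-10.392) -> (-18,6.928) [heading=120, move]
Final: pos=(-18,6.928), heading=120, 0 segment(s) drawn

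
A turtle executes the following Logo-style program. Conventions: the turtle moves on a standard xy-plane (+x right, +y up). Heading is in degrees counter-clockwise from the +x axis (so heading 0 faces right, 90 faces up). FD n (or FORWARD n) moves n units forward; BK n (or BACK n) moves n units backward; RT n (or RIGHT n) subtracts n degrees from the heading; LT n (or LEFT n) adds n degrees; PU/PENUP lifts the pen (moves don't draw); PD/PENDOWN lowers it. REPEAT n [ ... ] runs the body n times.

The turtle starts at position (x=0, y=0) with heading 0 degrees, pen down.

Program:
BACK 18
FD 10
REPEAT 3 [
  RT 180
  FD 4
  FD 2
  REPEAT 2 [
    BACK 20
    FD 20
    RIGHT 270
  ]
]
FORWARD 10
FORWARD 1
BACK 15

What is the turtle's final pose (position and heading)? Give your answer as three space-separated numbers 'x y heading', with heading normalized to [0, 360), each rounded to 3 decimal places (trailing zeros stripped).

Executing turtle program step by step:
Start: pos=(0,0), heading=0, pen down
BK 18: (0,0) -> (-18,0) [heading=0, draw]
FD 10: (-18,0) -> (-8,0) [heading=0, draw]
REPEAT 3 [
  -- iteration 1/3 --
  RT 180: heading 0 -> 180
  FD 4: (-8,0) -> (-12,0) [heading=180, draw]
  FD 2: (-12,0) -> (-14,0) [heading=180, draw]
  REPEAT 2 [
    -- iteration 1/2 --
    BK 20: (-14,0) -> (6,0) [heading=180, draw]
    FD 20: (6,0) -> (-14,0) [heading=180, draw]
    RT 270: heading 180 -> 270
    -- iteration 2/2 --
    BK 20: (-14,0) -> (-14,20) [heading=270, draw]
    FD 20: (-14,20) -> (-14,0) [heading=270, draw]
    RT 270: heading 270 -> 0
  ]
  -- iteration 2/3 --
  RT 180: heading 0 -> 180
  FD 4: (-14,0) -> (-18,0) [heading=180, draw]
  FD 2: (-18,0) -> (-20,0) [heading=180, draw]
  REPEAT 2 [
    -- iteration 1/2 --
    BK 20: (-20,0) -> (0,0) [heading=180, draw]
    FD 20: (0,0) -> (-20,0) [heading=180, draw]
    RT 270: heading 180 -> 270
    -- iteration 2/2 --
    BK 20: (-20,0) -> (-20,20) [heading=270, draw]
    FD 20: (-20,20) -> (-20,0) [heading=270, draw]
    RT 270: heading 270 -> 0
  ]
  -- iteration 3/3 --
  RT 180: heading 0 -> 180
  FD 4: (-20,0) -> (-24,0) [heading=180, draw]
  FD 2: (-24,0) -> (-26,0) [heading=180, draw]
  REPEAT 2 [
    -- iteration 1/2 --
    BK 20: (-26,0) -> (-6,0) [heading=180, draw]
    FD 20: (-6,0) -> (-26,0) [heading=180, draw]
    RT 270: heading 180 -> 270
    -- iteration 2/2 --
    BK 20: (-26,0) -> (-26,20) [heading=270, draw]
    FD 20: (-26,20) -> (-26,0) [heading=270, draw]
    RT 270: heading 270 -> 0
  ]
]
FD 10: (-26,0) -> (-16,0) [heading=0, draw]
FD 1: (-16,0) -> (-15,0) [heading=0, draw]
BK 15: (-15,0) -> (-30,0) [heading=0, draw]
Final: pos=(-30,0), heading=0, 23 segment(s) drawn

Answer: -30 0 0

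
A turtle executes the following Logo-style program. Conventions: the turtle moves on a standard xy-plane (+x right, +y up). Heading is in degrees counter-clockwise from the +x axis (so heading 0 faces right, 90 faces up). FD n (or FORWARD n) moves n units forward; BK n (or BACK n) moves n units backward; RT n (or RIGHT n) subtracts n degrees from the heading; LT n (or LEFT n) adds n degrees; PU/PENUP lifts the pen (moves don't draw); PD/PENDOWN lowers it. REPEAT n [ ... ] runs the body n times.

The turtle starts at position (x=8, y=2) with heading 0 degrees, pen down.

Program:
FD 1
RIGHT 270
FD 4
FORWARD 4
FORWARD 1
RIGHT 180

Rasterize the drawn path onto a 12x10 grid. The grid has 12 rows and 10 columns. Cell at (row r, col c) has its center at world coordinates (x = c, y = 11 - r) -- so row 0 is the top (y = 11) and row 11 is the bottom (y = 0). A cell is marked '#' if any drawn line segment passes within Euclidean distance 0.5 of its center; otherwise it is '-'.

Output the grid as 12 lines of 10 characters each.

Answer: ---------#
---------#
---------#
---------#
---------#
---------#
---------#
---------#
---------#
--------##
----------
----------

Derivation:
Segment 0: (8,2) -> (9,2)
Segment 1: (9,2) -> (9,6)
Segment 2: (9,6) -> (9,10)
Segment 3: (9,10) -> (9,11)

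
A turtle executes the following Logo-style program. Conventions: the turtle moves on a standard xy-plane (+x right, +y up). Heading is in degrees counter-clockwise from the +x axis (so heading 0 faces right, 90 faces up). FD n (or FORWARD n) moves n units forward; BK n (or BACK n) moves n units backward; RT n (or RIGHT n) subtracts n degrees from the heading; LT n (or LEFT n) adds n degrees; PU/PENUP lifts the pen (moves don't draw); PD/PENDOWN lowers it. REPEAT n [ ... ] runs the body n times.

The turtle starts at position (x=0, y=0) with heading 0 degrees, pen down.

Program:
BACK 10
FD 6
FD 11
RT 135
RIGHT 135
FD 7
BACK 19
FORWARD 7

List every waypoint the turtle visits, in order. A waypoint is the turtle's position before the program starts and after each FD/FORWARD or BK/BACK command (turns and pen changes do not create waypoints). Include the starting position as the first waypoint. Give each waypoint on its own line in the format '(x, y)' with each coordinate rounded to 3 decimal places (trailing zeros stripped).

Answer: (0, 0)
(-10, 0)
(-4, 0)
(7, 0)
(7, 7)
(7, -12)
(7, -5)

Derivation:
Executing turtle program step by step:
Start: pos=(0,0), heading=0, pen down
BK 10: (0,0) -> (-10,0) [heading=0, draw]
FD 6: (-10,0) -> (-4,0) [heading=0, draw]
FD 11: (-4,0) -> (7,0) [heading=0, draw]
RT 135: heading 0 -> 225
RT 135: heading 225 -> 90
FD 7: (7,0) -> (7,7) [heading=90, draw]
BK 19: (7,7) -> (7,-12) [heading=90, draw]
FD 7: (7,-12) -> (7,-5) [heading=90, draw]
Final: pos=(7,-5), heading=90, 6 segment(s) drawn
Waypoints (7 total):
(0, 0)
(-10, 0)
(-4, 0)
(7, 0)
(7, 7)
(7, -12)
(7, -5)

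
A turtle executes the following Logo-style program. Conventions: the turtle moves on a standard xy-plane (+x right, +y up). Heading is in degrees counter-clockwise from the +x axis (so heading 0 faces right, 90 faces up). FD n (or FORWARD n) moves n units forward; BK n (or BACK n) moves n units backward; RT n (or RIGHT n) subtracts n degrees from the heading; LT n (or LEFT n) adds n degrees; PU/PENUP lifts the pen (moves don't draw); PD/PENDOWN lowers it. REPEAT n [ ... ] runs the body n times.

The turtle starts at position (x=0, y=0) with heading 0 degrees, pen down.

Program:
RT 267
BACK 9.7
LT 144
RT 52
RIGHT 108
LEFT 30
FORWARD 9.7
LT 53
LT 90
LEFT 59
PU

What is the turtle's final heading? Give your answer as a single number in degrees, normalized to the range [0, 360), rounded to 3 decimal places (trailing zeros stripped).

Answer: 309

Derivation:
Executing turtle program step by step:
Start: pos=(0,0), heading=0, pen down
RT 267: heading 0 -> 93
BK 9.7: (0,0) -> (0.508,-9.687) [heading=93, draw]
LT 144: heading 93 -> 237
RT 52: heading 237 -> 185
RT 108: heading 185 -> 77
LT 30: heading 77 -> 107
FD 9.7: (0.508,-9.687) -> (-2.328,-0.411) [heading=107, draw]
LT 53: heading 107 -> 160
LT 90: heading 160 -> 250
LT 59: heading 250 -> 309
PU: pen up
Final: pos=(-2.328,-0.411), heading=309, 2 segment(s) drawn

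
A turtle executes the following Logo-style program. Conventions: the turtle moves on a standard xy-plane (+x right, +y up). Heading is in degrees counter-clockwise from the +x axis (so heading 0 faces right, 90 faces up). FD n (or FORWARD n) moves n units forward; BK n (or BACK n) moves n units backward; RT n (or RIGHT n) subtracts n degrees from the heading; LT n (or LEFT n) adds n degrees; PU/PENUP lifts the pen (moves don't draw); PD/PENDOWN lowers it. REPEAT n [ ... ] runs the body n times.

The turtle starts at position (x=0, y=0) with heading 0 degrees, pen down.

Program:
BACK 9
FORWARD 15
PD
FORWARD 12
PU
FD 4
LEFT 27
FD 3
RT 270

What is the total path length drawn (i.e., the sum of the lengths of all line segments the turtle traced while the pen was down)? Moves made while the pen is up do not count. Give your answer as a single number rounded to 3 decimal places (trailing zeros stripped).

Executing turtle program step by step:
Start: pos=(0,0), heading=0, pen down
BK 9: (0,0) -> (-9,0) [heading=0, draw]
FD 15: (-9,0) -> (6,0) [heading=0, draw]
PD: pen down
FD 12: (6,0) -> (18,0) [heading=0, draw]
PU: pen up
FD 4: (18,0) -> (22,0) [heading=0, move]
LT 27: heading 0 -> 27
FD 3: (22,0) -> (24.673,1.362) [heading=27, move]
RT 270: heading 27 -> 117
Final: pos=(24.673,1.362), heading=117, 3 segment(s) drawn

Segment lengths:
  seg 1: (0,0) -> (-9,0), length = 9
  seg 2: (-9,0) -> (6,0), length = 15
  seg 3: (6,0) -> (18,0), length = 12
Total = 36

Answer: 36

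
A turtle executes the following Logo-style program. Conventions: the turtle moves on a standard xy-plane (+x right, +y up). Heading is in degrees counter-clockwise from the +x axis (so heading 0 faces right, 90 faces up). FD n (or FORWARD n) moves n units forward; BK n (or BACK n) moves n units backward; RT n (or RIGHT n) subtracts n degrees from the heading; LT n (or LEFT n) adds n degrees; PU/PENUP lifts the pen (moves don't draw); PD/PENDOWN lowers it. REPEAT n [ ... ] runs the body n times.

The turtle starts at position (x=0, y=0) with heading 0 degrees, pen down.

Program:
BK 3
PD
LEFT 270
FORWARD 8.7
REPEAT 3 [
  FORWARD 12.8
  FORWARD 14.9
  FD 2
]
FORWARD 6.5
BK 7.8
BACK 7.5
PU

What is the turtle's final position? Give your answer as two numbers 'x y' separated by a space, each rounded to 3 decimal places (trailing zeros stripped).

Answer: -3 -89

Derivation:
Executing turtle program step by step:
Start: pos=(0,0), heading=0, pen down
BK 3: (0,0) -> (-3,0) [heading=0, draw]
PD: pen down
LT 270: heading 0 -> 270
FD 8.7: (-3,0) -> (-3,-8.7) [heading=270, draw]
REPEAT 3 [
  -- iteration 1/3 --
  FD 12.8: (-3,-8.7) -> (-3,-21.5) [heading=270, draw]
  FD 14.9: (-3,-21.5) -> (-3,-36.4) [heading=270, draw]
  FD 2: (-3,-36.4) -> (-3,-38.4) [heading=270, draw]
  -- iteration 2/3 --
  FD 12.8: (-3,-38.4) -> (-3,-51.2) [heading=270, draw]
  FD 14.9: (-3,-51.2) -> (-3,-66.1) [heading=270, draw]
  FD 2: (-3,-66.1) -> (-3,-68.1) [heading=270, draw]
  -- iteration 3/3 --
  FD 12.8: (-3,-68.1) -> (-3,-80.9) [heading=270, draw]
  FD 14.9: (-3,-80.9) -> (-3,-95.8) [heading=270, draw]
  FD 2: (-3,-95.8) -> (-3,-97.8) [heading=270, draw]
]
FD 6.5: (-3,-97.8) -> (-3,-104.3) [heading=270, draw]
BK 7.8: (-3,-104.3) -> (-3,-96.5) [heading=270, draw]
BK 7.5: (-3,-96.5) -> (-3,-89) [heading=270, draw]
PU: pen up
Final: pos=(-3,-89), heading=270, 14 segment(s) drawn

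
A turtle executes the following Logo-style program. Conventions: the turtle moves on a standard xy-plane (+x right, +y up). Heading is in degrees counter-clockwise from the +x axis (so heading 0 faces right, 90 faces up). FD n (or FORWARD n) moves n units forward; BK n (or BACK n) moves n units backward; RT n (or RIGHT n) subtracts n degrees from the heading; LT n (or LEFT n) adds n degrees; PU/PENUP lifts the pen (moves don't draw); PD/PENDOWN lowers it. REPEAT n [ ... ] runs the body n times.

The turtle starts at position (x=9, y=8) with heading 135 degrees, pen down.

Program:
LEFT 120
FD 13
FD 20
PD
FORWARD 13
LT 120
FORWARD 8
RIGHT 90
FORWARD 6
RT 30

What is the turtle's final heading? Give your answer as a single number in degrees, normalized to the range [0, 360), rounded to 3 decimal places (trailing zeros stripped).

Executing turtle program step by step:
Start: pos=(9,8), heading=135, pen down
LT 120: heading 135 -> 255
FD 13: (9,8) -> (5.635,-4.557) [heading=255, draw]
FD 20: (5.635,-4.557) -> (0.459,-23.876) [heading=255, draw]
PD: pen down
FD 13: (0.459,-23.876) -> (-2.906,-36.433) [heading=255, draw]
LT 120: heading 255 -> 15
FD 8: (-2.906,-36.433) -> (4.822,-34.362) [heading=15, draw]
RT 90: heading 15 -> 285
FD 6: (4.822,-34.362) -> (6.375,-40.158) [heading=285, draw]
RT 30: heading 285 -> 255
Final: pos=(6.375,-40.158), heading=255, 5 segment(s) drawn

Answer: 255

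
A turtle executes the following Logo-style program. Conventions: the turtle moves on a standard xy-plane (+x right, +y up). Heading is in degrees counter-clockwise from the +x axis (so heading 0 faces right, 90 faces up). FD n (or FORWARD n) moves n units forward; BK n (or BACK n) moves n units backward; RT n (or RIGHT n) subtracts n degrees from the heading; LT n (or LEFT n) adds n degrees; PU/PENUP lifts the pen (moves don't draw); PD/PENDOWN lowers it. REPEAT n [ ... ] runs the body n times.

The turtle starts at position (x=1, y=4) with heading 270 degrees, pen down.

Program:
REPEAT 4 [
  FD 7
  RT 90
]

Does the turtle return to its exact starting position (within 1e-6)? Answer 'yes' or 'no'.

Executing turtle program step by step:
Start: pos=(1,4), heading=270, pen down
REPEAT 4 [
  -- iteration 1/4 --
  FD 7: (1,4) -> (1,-3) [heading=270, draw]
  RT 90: heading 270 -> 180
  -- iteration 2/4 --
  FD 7: (1,-3) -> (-6,-3) [heading=180, draw]
  RT 90: heading 180 -> 90
  -- iteration 3/4 --
  FD 7: (-6,-3) -> (-6,4) [heading=90, draw]
  RT 90: heading 90 -> 0
  -- iteration 4/4 --
  FD 7: (-6,4) -> (1,4) [heading=0, draw]
  RT 90: heading 0 -> 270
]
Final: pos=(1,4), heading=270, 4 segment(s) drawn

Start position: (1, 4)
Final position: (1, 4)
Distance = 0; < 1e-6 -> CLOSED

Answer: yes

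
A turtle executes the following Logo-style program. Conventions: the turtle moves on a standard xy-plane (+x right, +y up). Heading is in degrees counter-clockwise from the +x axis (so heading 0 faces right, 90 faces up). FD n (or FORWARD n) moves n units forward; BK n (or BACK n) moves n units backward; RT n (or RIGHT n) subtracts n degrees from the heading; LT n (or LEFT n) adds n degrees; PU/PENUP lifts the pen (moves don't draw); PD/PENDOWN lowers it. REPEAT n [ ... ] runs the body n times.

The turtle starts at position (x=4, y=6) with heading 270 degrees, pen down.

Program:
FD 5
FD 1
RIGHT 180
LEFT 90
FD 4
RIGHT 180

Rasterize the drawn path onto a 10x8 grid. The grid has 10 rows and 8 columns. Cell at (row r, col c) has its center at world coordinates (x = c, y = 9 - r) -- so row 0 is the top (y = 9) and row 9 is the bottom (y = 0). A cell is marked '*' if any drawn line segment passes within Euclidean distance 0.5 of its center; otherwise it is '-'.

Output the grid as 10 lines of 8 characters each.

Answer: --------
--------
--------
----*---
----*---
----*---
----*---
----*---
----*---
*****---

Derivation:
Segment 0: (4,6) -> (4,1)
Segment 1: (4,1) -> (4,0)
Segment 2: (4,0) -> (-0,0)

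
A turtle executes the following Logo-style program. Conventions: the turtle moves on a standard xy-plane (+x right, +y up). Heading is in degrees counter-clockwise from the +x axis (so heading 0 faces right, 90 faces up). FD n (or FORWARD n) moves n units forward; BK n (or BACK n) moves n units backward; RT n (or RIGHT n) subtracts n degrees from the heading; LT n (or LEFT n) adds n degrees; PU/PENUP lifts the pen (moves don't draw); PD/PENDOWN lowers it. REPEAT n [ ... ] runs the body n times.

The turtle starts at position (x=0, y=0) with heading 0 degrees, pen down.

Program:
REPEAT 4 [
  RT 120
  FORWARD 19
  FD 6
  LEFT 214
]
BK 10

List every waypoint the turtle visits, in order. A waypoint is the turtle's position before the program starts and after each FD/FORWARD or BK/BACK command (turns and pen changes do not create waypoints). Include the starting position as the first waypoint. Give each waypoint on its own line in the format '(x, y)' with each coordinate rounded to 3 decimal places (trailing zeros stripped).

Answer: (0, 0)
(-9.5, -16.454)
(-12.5, -21.651)
(4.577, -29.98)
(9.97, -32.61)
(17.087, -14.993)
(19.335, -9.43)
(1.265, -3.559)
(-4.441, -1.705)
(-14.054, -4.461)

Derivation:
Executing turtle program step by step:
Start: pos=(0,0), heading=0, pen down
REPEAT 4 [
  -- iteration 1/4 --
  RT 120: heading 0 -> 240
  FD 19: (0,0) -> (-9.5,-16.454) [heading=240, draw]
  FD 6: (-9.5,-16.454) -> (-12.5,-21.651) [heading=240, draw]
  LT 214: heading 240 -> 94
  -- iteration 2/4 --
  RT 120: heading 94 -> 334
  FD 19: (-12.5,-21.651) -> (4.577,-29.98) [heading=334, draw]
  FD 6: (4.577,-29.98) -> (9.97,-32.61) [heading=334, draw]
  LT 214: heading 334 -> 188
  -- iteration 3/4 --
  RT 120: heading 188 -> 68
  FD 19: (9.97,-32.61) -> (17.087,-14.993) [heading=68, draw]
  FD 6: (17.087,-14.993) -> (19.335,-9.43) [heading=68, draw]
  LT 214: heading 68 -> 282
  -- iteration 4/4 --
  RT 120: heading 282 -> 162
  FD 19: (19.335,-9.43) -> (1.265,-3.559) [heading=162, draw]
  FD 6: (1.265,-3.559) -> (-4.441,-1.705) [heading=162, draw]
  LT 214: heading 162 -> 16
]
BK 10: (-4.441,-1.705) -> (-14.054,-4.461) [heading=16, draw]
Final: pos=(-14.054,-4.461), heading=16, 9 segment(s) drawn
Waypoints (10 total):
(0, 0)
(-9.5, -16.454)
(-12.5, -21.651)
(4.577, -29.98)
(9.97, -32.61)
(17.087, -14.993)
(19.335, -9.43)
(1.265, -3.559)
(-4.441, -1.705)
(-14.054, -4.461)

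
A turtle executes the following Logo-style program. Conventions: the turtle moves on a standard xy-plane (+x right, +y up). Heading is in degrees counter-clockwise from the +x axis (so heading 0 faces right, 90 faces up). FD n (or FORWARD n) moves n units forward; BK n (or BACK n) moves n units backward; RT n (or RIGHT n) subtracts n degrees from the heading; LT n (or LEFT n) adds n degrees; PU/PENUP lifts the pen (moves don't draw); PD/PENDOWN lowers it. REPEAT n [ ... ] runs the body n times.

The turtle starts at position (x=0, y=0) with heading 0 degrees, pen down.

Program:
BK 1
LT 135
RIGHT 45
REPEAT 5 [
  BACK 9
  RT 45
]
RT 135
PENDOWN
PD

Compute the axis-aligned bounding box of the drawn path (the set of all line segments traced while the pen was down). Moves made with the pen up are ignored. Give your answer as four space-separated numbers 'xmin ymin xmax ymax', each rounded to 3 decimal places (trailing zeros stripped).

Executing turtle program step by step:
Start: pos=(0,0), heading=0, pen down
BK 1: (0,0) -> (-1,0) [heading=0, draw]
LT 135: heading 0 -> 135
RT 45: heading 135 -> 90
REPEAT 5 [
  -- iteration 1/5 --
  BK 9: (-1,0) -> (-1,-9) [heading=90, draw]
  RT 45: heading 90 -> 45
  -- iteration 2/5 --
  BK 9: (-1,-9) -> (-7.364,-15.364) [heading=45, draw]
  RT 45: heading 45 -> 0
  -- iteration 3/5 --
  BK 9: (-7.364,-15.364) -> (-16.364,-15.364) [heading=0, draw]
  RT 45: heading 0 -> 315
  -- iteration 4/5 --
  BK 9: (-16.364,-15.364) -> (-22.728,-9) [heading=315, draw]
  RT 45: heading 315 -> 270
  -- iteration 5/5 --
  BK 9: (-22.728,-9) -> (-22.728,0) [heading=270, draw]
  RT 45: heading 270 -> 225
]
RT 135: heading 225 -> 90
PD: pen down
PD: pen down
Final: pos=(-22.728,0), heading=90, 6 segment(s) drawn

Segment endpoints: x in {-22.728, -16.364, -7.364, -1, -1, 0}, y in {-15.364, -9, 0}
xmin=-22.728, ymin=-15.364, xmax=0, ymax=0

Answer: -22.728 -15.364 0 0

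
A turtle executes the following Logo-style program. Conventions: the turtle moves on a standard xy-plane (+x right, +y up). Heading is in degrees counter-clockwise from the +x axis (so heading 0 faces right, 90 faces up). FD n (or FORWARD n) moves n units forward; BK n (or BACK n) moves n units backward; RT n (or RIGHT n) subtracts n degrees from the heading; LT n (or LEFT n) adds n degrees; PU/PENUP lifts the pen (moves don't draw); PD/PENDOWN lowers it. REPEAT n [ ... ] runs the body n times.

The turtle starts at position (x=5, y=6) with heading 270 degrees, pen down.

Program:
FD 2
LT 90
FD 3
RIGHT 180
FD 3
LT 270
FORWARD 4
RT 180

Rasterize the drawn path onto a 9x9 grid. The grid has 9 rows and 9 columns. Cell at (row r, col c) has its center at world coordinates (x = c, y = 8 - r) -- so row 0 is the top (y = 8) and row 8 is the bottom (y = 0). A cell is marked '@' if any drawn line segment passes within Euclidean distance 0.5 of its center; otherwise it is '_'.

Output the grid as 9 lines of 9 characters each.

Answer: _____@___
_____@___
_____@___
_____@___
_____@@@@
_________
_________
_________
_________

Derivation:
Segment 0: (5,6) -> (5,4)
Segment 1: (5,4) -> (8,4)
Segment 2: (8,4) -> (5,4)
Segment 3: (5,4) -> (5,8)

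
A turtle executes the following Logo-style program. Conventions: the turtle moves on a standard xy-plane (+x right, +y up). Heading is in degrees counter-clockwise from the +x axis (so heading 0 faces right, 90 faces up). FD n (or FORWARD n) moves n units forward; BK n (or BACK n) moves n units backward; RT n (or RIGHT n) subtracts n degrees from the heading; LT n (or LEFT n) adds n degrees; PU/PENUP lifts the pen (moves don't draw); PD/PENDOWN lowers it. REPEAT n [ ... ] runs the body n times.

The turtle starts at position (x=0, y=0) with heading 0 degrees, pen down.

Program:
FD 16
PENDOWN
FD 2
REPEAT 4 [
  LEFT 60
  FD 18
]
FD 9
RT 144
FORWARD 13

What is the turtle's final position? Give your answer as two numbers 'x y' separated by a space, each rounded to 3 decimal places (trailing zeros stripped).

Answer: -14.859 20.723

Derivation:
Executing turtle program step by step:
Start: pos=(0,0), heading=0, pen down
FD 16: (0,0) -> (16,0) [heading=0, draw]
PD: pen down
FD 2: (16,0) -> (18,0) [heading=0, draw]
REPEAT 4 [
  -- iteration 1/4 --
  LT 60: heading 0 -> 60
  FD 18: (18,0) -> (27,15.588) [heading=60, draw]
  -- iteration 2/4 --
  LT 60: heading 60 -> 120
  FD 18: (27,15.588) -> (18,31.177) [heading=120, draw]
  -- iteration 3/4 --
  LT 60: heading 120 -> 180
  FD 18: (18,31.177) -> (0,31.177) [heading=180, draw]
  -- iteration 4/4 --
  LT 60: heading 180 -> 240
  FD 18: (0,31.177) -> (-9,15.588) [heading=240, draw]
]
FD 9: (-9,15.588) -> (-13.5,7.794) [heading=240, draw]
RT 144: heading 240 -> 96
FD 13: (-13.5,7.794) -> (-14.859,20.723) [heading=96, draw]
Final: pos=(-14.859,20.723), heading=96, 8 segment(s) drawn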